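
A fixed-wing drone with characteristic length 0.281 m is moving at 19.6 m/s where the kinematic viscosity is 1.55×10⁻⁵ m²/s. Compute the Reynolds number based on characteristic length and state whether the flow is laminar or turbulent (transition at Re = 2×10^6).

Re = v·c/ν = 19.6 × 0.281 / (1.55×10⁻⁵) = 3.55×10^5
Since 3.55×10^5 < 2×10^6, the flow is laminar.

Re = 3.55×10^5 (laminar)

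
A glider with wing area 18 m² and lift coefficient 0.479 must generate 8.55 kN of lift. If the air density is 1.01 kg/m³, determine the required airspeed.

v = 44.3 m/s

L = ½ρv²S·CL ⇒ v = √(2L/(ρ·S·CL))
v = √(2 × 8550 / (1.01 × 18 × 0.479)) = √1964 = 44.3 m/s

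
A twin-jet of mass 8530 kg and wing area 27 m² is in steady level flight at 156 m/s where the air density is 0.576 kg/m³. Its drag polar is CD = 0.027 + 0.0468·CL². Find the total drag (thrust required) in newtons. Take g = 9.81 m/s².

D = 6840 N

In steady level flight, lift balances weight: W = mg = 8530 × 9.81 = 83679 N.
q = ½ρv² = ½ × 0.576 × 156² = 7009 Pa.
CL = 2W/(ρv²S) = 2×83679/(0.576×156²×27) = 0.4422.
CD = 0.027 + 0.0468 × 0.4422² = 0.03615.
D = q·S·CD = 7009 × 27 × 0.03615 = 6841 N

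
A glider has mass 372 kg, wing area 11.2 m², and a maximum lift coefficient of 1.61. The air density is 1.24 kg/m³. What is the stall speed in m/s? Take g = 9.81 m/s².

Weight W = mg = 372 × 9.81 = 3649 N.
V_stall = √(2W/(ρ·S·CL,max)) = √(2 × 3649 / (1.24 × 11.2 × 1.61))
V_stall = √326.4 = 18.1 m/s

V_stall = 18.1 m/s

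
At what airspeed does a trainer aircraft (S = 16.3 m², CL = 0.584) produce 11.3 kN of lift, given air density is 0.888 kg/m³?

v = 51.7 m/s

L = ½ρv²S·CL ⇒ v = √(2L/(ρ·S·CL))
v = √(2 × 11300 / (0.888 × 16.3 × 0.584)) = √2674 = 51.7 m/s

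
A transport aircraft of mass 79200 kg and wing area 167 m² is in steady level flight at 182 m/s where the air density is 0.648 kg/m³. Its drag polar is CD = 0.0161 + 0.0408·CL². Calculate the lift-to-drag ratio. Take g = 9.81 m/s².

In steady level flight, lift balances weight: W = mg = 79200 × 9.81 = 7.7695×10^5 N.
Dynamic pressure q = 0.5 × 0.648 × 182² = 10730 Pa.
CL = W/(q·S) = 7.7695×10^5 / (10730 × 167) = 0.4335.
CD = 0.0161 + 0.0408 × 0.4335² = 0.02377.
L/D = CL/CD = 0.4335 / 0.02377 = 18.2

L/D = 18.2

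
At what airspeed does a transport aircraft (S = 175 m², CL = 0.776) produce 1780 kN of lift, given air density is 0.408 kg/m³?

v = 253 m/s

L = ½ρv²S·CL ⇒ v = √(2L/(ρ·S·CL))
v = √(2 × 1.78×10^6 / (0.408 × 175 × 0.776)) = √64250 = 253 m/s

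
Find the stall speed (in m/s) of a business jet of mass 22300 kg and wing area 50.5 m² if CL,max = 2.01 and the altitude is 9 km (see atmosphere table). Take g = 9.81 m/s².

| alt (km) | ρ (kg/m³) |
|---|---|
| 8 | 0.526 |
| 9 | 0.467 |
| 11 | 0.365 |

At 9 km, from the table: ρ = 0.467 kg/m³.
At stall, lift equals weight: L = W = m·g = 22300 × 9.81 = 2.188×10^5 N.
From L = ½ρV²S·CL,max = W: V_stall = √(2W/(ρSCL,max)) = √(2·2.188×10^5/(0.467·50.5·2.01))
V_stall = √9230 = 96.1 m/s

V_stall = 96.1 m/s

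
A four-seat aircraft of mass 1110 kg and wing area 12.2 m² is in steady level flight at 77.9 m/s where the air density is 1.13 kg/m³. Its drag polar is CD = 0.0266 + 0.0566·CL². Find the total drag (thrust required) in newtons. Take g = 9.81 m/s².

D = 1270 N

In steady level flight, lift balances weight: W = mg = 1110 × 9.81 = 10889 N.
Dynamic pressure q = 0.5 × 1.13 × 77.9² = 3429 Pa.
Required CL = L/(qS) = 10889/(3429·12.2) = 0.2603.
CD = 0.0266 + 0.0566 × 0.2603² = 0.03044.
D = q·S·CD = 3429 × 12.2 × 0.03044 = 1273 N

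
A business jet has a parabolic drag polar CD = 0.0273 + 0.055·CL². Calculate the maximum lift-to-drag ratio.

For CD = CD0 + K·CL², (L/D)max occurs at CL* = √(CD0/K) and equals 1/(2√(K·CD0)).
(L/D)max = 1/(2√(0.055 × 0.0273)) = 1/(2 × 0.03875) = 12.9

(L/D)max = 12.9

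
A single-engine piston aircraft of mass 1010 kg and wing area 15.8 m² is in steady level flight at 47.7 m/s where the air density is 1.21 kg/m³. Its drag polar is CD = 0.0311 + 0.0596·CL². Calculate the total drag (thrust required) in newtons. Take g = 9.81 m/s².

D = 945 N

Weight W = mg = 1010 × 9.81 = 9908.1 N; in level flight L = W.
q = ½ρv² = ½ × 1.21 × 47.7² = 1377 Pa.
CL = 2W/(ρv²S) = 2×9908.1/(1.21×47.7²×15.8) = 0.4556.
CD = 0.0311 + 0.0596 × 0.4556² = 0.04347.
D = q·S·CD = 1377 × 15.8 × 0.04347 = 945.4 N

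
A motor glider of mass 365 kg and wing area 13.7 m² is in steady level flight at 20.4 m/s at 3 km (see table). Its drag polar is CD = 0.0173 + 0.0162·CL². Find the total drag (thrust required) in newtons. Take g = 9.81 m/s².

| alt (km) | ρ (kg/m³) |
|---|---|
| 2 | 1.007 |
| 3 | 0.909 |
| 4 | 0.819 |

At 3 km, from the table: ρ = 0.909 kg/m³.
Weight W = mg = 365 × 9.81 = 3580.7 N; in level flight L = W.
Dynamic pressure q = 0.5 × 0.909 × 20.4² = 189.1 Pa.
CL = 2W/(ρv²S) = 2×3580.7/(0.909×20.4²×13.7) = 1.382.
CD = 0.0173 + 0.0162 × 1.382² = 0.04823.
D = q·S·CD = 189.1 × 13.7 × 0.04823 = 125 N

D = 125 N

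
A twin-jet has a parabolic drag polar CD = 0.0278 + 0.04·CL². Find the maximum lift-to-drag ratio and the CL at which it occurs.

For CD = CD0 + K·CL², (L/D)max occurs at CL* = √(CD0/K) and equals 1/(2√(K·CD0)).
(L/D)max = 1/(2√(0.04 × 0.0278)) = 1/(2 × 0.03335) = 15
CL* = √(0.0278/0.04) = 0.834

(L/D)max = 15, at CL = 0.834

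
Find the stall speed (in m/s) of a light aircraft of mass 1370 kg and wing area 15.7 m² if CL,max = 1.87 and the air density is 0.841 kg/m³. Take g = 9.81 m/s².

Weight W = mg = 1370 × 9.81 = 13440 N.
V_stall = √(2W/(ρ·S·CL,max)) = √(2 × 13440 / (0.841 × 15.7 × 1.87))
V_stall = √1089 = 33 m/s

V_stall = 33 m/s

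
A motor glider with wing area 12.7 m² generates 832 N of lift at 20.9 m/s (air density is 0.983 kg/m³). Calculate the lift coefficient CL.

From L = ½ρv²S·CL, rearranging gives CL = 2L/(ρv²S).
CL = 2 × 832 / (0.983 × 20.9² × 12.7) = 0.305

CL = 0.305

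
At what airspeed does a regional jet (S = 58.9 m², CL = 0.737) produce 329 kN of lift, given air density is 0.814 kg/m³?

L = ½ρv²S·CL ⇒ v = √(2L/(ρ·S·CL))
v = √(2 × 3.29×10^5 / (0.814 × 58.9 × 0.737)) = √18620 = 136 m/s

v = 136 m/s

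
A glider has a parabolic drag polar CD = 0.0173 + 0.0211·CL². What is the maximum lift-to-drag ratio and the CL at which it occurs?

For CD = CD0 + K·CL², (L/D)max occurs at CL* = √(CD0/K) and equals 1/(2√(K·CD0)).
(L/D)max = 1/(2√(0.0211 × 0.0173)) = 1/(2 × 0.01911) = 26.2
CL* = √(0.0173/0.0211) = 0.905

(L/D)max = 26.2, at CL = 0.905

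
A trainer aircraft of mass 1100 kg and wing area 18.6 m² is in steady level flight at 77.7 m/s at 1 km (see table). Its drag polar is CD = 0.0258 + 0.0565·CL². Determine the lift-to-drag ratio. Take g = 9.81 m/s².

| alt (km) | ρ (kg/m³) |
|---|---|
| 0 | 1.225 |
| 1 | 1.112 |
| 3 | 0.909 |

At 1 km, from the table: ρ = 1.112 kg/m³.
Weight W = mg = 1100 × 9.81 = 10791 N; in level flight L = W.
Dynamic pressure q = 0.5 × 1.112 × 77.7² = 3357 Pa.
CL = 2W/(ρv²S) = 2×10791/(1.112×77.7²×18.6) = 0.1728.
CD = 0.0258 + 0.0565 × 0.1728² = 0.02749.
L/D = CL/CD = 0.1728 / 0.02749 = 6.29

L/D = 6.29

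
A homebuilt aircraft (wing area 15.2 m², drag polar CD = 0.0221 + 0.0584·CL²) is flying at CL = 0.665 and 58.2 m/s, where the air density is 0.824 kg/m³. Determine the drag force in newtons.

CD = 0.0221 + 0.0584 × 0.665² = 0.04793
D = ½ρv²S·CD = ½ × 0.824 × 58.2² × 15.2 × 0.04793 = 1020 N

D = 1020 N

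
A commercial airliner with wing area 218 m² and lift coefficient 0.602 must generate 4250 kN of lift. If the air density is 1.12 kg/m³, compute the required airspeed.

v = 240 m/s

L = ½ρv²S·CL ⇒ v = √(2L/(ρ·S·CL))
v = √(2 × 4.25×10^6 / (1.12 × 218 × 0.602)) = √57830 = 240 m/s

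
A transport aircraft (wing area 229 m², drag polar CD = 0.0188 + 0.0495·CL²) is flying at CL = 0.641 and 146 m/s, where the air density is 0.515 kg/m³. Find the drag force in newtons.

D = 49200 N

CD = 0.0188 + 0.0495 × 0.641² = 0.03914
D = ½ρv²S·CD = ½ × 0.515 × 146² × 229 × 0.03914 = 49200 N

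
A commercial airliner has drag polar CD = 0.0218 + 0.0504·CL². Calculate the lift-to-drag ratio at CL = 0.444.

L/D = 14

CD = 0.0218 + 0.0504 × 0.444² = 0.03174
L/D = CL/CD = 0.444 / 0.03174 = 14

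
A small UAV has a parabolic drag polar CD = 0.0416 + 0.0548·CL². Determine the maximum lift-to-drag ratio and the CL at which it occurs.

For CD = CD0 + K·CL², (L/D)max occurs at CL* = √(CD0/K) and equals 1/(2√(K·CD0)).
(L/D)max = 1/(2√(0.0548 × 0.0416)) = 1/(2 × 0.04775) = 10.5
CL* = √(0.0416/0.0548) = 0.871

(L/D)max = 10.5, at CL = 0.871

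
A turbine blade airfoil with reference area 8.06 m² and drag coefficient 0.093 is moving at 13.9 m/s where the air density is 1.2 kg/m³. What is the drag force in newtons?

D = ½ρv²S·CD = ½ × 1.2 × 13.9² × 8.06 × 0.093 = 86.9 N

D = 86.9 N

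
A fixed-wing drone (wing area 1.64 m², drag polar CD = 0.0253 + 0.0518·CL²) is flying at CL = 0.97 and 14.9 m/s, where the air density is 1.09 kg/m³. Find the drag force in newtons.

D = 14.7 N

CD = 0.0253 + 0.0518 × 0.97² = 0.07404
D = ½ρv²S·CD = ½ × 1.09 × 14.9² × 1.64 × 0.07404 = 14.7 N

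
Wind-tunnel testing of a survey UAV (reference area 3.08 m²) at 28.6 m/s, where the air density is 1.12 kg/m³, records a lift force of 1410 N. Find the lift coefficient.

From L = ½ρv²S·CL, rearranging gives CL = 2L/(ρv²S).
CL = 2 × 1410 / (1.12 × 28.6² × 3.08) = 0.999

CL = 0.999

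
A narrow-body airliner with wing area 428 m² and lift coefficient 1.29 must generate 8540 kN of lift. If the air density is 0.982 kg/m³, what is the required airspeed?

L = ½ρv²S·CL ⇒ v = √(2L/(ρ·S·CL))
v = √(2 × 8.54×10^6 / (0.982 × 428 × 1.29)) = √31500 = 177 m/s

v = 177 m/s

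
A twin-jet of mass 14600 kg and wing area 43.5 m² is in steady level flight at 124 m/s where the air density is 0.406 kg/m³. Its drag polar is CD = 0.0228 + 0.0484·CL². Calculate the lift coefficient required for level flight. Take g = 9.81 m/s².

Weight W = mg = 14600 × 9.81 = 1.4323×10^5 N; in level flight L = W.
q = ½ρv² = ½ × 0.406 × 124² = 3121 Pa.
Required CL = L/(qS) = 1.4323×10^5/(3121·43.5) = 1.055.

CL = 1.05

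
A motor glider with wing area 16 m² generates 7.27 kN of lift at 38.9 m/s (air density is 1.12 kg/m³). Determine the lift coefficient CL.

CL = 0.536

From L = ½ρv²S·CL, rearranging gives CL = 2L/(ρv²S).
CL = 2 × 7270 / (1.12 × 38.9² × 16) = 0.536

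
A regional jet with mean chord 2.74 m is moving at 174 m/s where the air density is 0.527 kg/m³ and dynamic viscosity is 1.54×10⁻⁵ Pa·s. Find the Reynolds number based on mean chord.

Re = 1.63×10^7

Re = ρ·v·c/μ = 0.527 × 174 × 2.74 / (1.54×10⁻⁵) = 1.63×10^7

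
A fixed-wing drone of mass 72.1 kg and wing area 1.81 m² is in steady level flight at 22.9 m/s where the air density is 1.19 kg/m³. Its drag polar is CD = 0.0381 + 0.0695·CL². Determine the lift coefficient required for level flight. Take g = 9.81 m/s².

In steady level flight, lift balances weight: W = mg = 72.1 × 9.81 = 707.3 N.
Dynamic pressure q = 0.5 × 1.19 × 22.9² = 312 Pa.
CL = W/(q·S) = 707.3 / (312 × 1.81) = 1.252.

CL = 1.25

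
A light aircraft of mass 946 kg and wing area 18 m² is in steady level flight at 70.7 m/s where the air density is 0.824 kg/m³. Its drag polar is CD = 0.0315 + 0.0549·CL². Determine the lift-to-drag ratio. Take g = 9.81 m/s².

L/D = 7.17

Level flight ⇒ L = W = m·g = 946 × 9.81 = 9280.3 N.
Dynamic pressure q = 0.5 × 0.824 × 70.7² = 2059 Pa.
CL = 2W/(ρv²S) = 2×9280.3/(0.824×70.7²×18) = 0.2504.
CD = 0.0315 + 0.0549 × 0.2504² = 0.03494.
L/D = CL/CD = 0.2504 / 0.03494 = 7.17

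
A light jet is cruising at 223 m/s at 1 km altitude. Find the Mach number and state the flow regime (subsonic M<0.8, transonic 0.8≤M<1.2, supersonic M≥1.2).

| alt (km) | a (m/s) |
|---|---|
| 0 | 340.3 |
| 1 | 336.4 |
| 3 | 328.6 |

M = 0.663 (subsonic)

At 1 km, from the table: a = 336.4 m/s.
M = v/a = 223 / 336.4 = 0.663
M = 0.663 → subsonic.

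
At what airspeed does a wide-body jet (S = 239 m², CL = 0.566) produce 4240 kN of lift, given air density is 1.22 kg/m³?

v = 227 m/s

L = ½ρv²S·CL ⇒ v = √(2L/(ρ·S·CL))
v = √(2 × 4.24×10^6 / (1.22 × 239 × 0.566)) = √51380 = 227 m/s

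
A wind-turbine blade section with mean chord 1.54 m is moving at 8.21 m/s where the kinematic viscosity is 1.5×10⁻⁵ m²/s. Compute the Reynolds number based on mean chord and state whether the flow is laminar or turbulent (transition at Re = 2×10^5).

Re = v·c/ν = 8.21 × 1.54 / (1.5×10⁻⁵) = 8.43×10^5
Since 8.43×10^5 > 2×10^5, the flow is turbulent.

Re = 8.43×10^5 (turbulent)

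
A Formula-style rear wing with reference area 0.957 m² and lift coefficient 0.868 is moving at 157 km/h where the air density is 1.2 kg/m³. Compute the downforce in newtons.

L = 948 N

Convert speed: v = 157 km/h ÷ 3.6 = 43.61 m/s.
L = ½ρv²S·CL = ½ × 1.2 × 43.61² × 0.957 × 0.868 = 948 N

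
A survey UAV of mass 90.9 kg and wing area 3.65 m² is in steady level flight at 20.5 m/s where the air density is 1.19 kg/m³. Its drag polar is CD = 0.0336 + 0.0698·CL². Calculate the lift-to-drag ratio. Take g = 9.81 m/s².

Level flight ⇒ L = W = m·g = 90.9 × 9.81 = 891.73 N.
Dynamic pressure q = 0.5 × 1.19 × 20.5² = 250 Pa.
CL = 2W/(ρv²S) = 2×891.73/(1.19×20.5²×3.65) = 0.977.
CD = 0.0336 + 0.0698 × 0.977² = 0.1002.
L/D = CL/CD = 0.977 / 0.1002 = 9.75

L/D = 9.75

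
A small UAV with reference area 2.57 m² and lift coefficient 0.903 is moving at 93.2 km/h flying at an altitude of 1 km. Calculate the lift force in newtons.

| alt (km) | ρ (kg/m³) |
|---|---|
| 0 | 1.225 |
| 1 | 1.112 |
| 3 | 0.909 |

At 1 km, from the table: ρ = 1.112 kg/m³.
Convert speed: v = 93.2 km/h ÷ 3.6 = 25.89 m/s.
Dynamic pressure q = ½ρv² = ½ × 1.112 × 25.89² = 372.7 Pa.
L = q·S·CL = 372.7 × 2.57 × 0.903 = 865 N

L = 865 N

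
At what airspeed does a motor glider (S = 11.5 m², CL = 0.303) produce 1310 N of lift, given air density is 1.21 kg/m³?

v = 24.9 m/s

L = ½ρv²S·CL ⇒ v = √(2L/(ρ·S·CL))
v = √(2 × 1310 / (1.21 × 11.5 × 0.303)) = √621.4 = 24.9 m/s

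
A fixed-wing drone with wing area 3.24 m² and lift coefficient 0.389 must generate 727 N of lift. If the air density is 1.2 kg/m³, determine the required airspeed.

v = 31 m/s

L = ½ρv²S·CL ⇒ v = √(2L/(ρ·S·CL))
v = √(2 × 727 / (1.2 × 3.24 × 0.389)) = √961.4 = 31 m/s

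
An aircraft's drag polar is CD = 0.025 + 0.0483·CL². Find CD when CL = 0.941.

CD = 0.025 + 0.0483 × 0.941² = 0.025 + 0.04277 = 0.0678

CD = 0.0678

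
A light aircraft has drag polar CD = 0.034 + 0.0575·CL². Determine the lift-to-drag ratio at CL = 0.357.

L/D = 8.64

CD = 0.034 + 0.0575 × 0.357² = 0.04133
L/D = CL/CD = 0.357 / 0.04133 = 8.64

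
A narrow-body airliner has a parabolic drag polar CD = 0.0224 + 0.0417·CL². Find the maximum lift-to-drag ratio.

For CD = CD0 + K·CL², (L/D)max occurs at CL* = √(CD0/K) and equals 1/(2√(K·CD0)).
(L/D)max = 1/(2√(0.0417 × 0.0224)) = 1/(2 × 0.03056) = 16.4

(L/D)max = 16.4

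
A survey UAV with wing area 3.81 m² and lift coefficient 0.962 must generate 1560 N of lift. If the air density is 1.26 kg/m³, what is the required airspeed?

L = ½ρv²S·CL ⇒ v = √(2L/(ρ·S·CL))
v = √(2 × 1560 / (1.26 × 3.81 × 0.962)) = √675.6 = 26 m/s

v = 26 m/s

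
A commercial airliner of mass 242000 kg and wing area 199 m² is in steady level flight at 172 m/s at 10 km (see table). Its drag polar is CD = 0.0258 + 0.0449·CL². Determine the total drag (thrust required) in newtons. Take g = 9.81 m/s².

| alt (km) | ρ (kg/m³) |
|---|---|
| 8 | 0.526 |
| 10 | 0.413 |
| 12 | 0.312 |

D = 2.4×10^5 N

At 10 km, from the table: ρ = 0.413 kg/m³.
Weight W = mg = 242000 × 9.81 = 2.374×10^6 N; in level flight L = W.
Dynamic pressure q = 0.5 × 0.413 × 172² = 6109 Pa.
CL = 2W/(ρv²S) = 2×2.374×10^6/(0.413×172²×199) = 1.953.
CD = 0.0258 + 0.0449 × 1.953² = 0.197.
D = q·S·CD = 6109 × 199 × 0.197 = 2.395×10^5 N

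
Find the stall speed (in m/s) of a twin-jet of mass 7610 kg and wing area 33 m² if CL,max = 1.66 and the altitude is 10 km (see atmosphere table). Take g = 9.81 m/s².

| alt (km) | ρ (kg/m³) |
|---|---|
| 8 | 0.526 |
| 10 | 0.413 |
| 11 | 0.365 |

At 10 km, from the table: ρ = 0.413 kg/m³.
Stall occurs when L = W at CL,max. W = mg = 7610 × 9.81 = 74650 N.
V_stall = √(2W/(ρ·S·CL,max)) = √(2 × 74650 / (0.413 × 33 × 1.66))
V_stall = √6600 = 81.2 m/s

V_stall = 81.2 m/s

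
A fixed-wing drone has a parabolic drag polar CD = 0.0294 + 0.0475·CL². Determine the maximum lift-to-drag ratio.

(L/D)max = 13.4

For CD = CD0 + K·CL², (L/D)max occurs at CL* = √(CD0/K) and equals 1/(2√(K·CD0)).
(L/D)max = 1/(2√(0.0475 × 0.0294)) = 1/(2 × 0.03737) = 13.4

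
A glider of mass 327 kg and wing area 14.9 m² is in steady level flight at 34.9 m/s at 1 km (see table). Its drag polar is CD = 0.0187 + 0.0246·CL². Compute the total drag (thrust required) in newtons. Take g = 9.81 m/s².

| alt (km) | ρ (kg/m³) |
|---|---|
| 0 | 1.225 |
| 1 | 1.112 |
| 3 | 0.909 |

D = 214 N

At 1 km, from the table: ρ = 1.112 kg/m³.
In steady level flight, lift balances weight: W = mg = 327 × 9.81 = 3207.9 N.
Dynamic pressure q = 0.5 × 1.112 × 34.9² = 677.2 Pa.
CL = 2W/(ρv²S) = 2×3207.9/(1.112×34.9²×14.9) = 0.3179.
CD = 0.0187 + 0.0246 × 0.3179² = 0.02119.
D = q·S·CD = 677.2 × 14.9 × 0.02119 = 213.8 N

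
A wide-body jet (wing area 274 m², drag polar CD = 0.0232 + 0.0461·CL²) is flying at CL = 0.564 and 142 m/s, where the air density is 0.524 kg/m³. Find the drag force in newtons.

D = 54800 N

CD = 0.0232 + 0.0461 × 0.564² = 0.03786
D = ½ρv²S·CD = ½ × 0.524 × 142² × 274 × 0.03786 = 54800 N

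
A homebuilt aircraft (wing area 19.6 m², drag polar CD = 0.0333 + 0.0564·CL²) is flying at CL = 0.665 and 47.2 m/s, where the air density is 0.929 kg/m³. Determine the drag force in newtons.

CD = 0.0333 + 0.0564 × 0.665² = 0.05824
D = ½ρv²S·CD = ½ × 0.929 × 47.2² × 19.6 × 0.05824 = 1180 N

D = 1180 N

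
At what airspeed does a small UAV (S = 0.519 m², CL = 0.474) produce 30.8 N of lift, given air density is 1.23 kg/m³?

L = ½ρv²S·CL ⇒ v = √(2L/(ρ·S·CL))
v = √(2 × 30.8 / (1.23 × 0.519 × 0.474)) = √203.6 = 14.3 m/s

v = 14.3 m/s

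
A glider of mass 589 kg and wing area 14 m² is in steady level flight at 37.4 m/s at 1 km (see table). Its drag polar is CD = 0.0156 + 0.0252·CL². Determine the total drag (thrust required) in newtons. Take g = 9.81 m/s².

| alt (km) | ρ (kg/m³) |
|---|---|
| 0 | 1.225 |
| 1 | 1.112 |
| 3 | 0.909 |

At 1 km, from the table: ρ = 1.112 kg/m³.
In steady level flight, lift balances weight: W = mg = 589 × 9.81 = 5778.1 N.
Dynamic pressure q = 0.5 × 1.112 × 37.4² = 777.7 Pa.
CL = 2W/(ρv²S) = 2×5778.1/(1.112×37.4²×14) = 0.5307.
CD = 0.0156 + 0.0252 × 0.5307² = 0.0227.
D = q·S·CD = 777.7 × 14 × 0.0227 = 247.1 N

D = 247 N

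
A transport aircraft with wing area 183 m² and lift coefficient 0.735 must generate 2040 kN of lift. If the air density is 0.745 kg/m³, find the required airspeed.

v = 202 m/s

L = ½ρv²S·CL ⇒ v = √(2L/(ρ·S·CL))
v = √(2 × 2.04×10^6 / (0.745 × 183 × 0.735)) = √40720 = 202 m/s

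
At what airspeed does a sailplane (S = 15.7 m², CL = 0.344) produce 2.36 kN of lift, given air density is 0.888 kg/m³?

L = ½ρv²S·CL ⇒ v = √(2L/(ρ·S·CL))
v = √(2 × 2360 / (0.888 × 15.7 × 0.344)) = √984.2 = 31.4 m/s

v = 31.4 m/s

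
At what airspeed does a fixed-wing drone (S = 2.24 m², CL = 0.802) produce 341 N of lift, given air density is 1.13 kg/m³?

L = ½ρv²S·CL ⇒ v = √(2L/(ρ·S·CL))
v = √(2 × 341 / (1.13 × 2.24 × 0.802)) = √336 = 18.3 m/s

v = 18.3 m/s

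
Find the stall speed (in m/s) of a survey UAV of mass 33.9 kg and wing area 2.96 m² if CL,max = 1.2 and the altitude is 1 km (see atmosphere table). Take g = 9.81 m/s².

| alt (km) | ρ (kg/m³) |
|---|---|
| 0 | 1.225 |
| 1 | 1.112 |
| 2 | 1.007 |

V_stall = 13 m/s

At 1 km, from the table: ρ = 1.112 kg/m³.
At stall, lift equals weight: L = W = m·g = 33.9 × 9.81 = 332.6 N.
From L = ½ρV²S·CL,max = W: V_stall = √(2W/(ρSCL,max)) = √(2·332.6/(1.112·2.96·1.2))
V_stall = √168.4 = 13 m/s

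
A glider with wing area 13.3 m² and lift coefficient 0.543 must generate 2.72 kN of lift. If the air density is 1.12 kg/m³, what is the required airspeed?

L = ½ρv²S·CL ⇒ v = √(2L/(ρ·S·CL))
v = √(2 × 2720 / (1.12 × 13.3 × 0.543)) = √672.6 = 25.9 m/s

v = 25.9 m/s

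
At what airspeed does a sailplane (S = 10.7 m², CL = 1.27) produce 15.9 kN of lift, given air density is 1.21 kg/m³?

v = 44 m/s

L = ½ρv²S·CL ⇒ v = √(2L/(ρ·S·CL))
v = √(2 × 15900 / (1.21 × 10.7 × 1.27)) = √1934 = 44 m/s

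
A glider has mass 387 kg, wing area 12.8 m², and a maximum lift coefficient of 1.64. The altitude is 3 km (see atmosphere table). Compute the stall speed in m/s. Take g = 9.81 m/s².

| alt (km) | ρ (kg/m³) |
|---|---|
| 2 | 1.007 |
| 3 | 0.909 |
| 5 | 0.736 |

At 3 km, from the table: ρ = 0.909 kg/m³.
Stall occurs when L = W at CL,max. W = mg = 387 × 9.81 = 3796 N.
V_stall = √(2W/(ρ·S·CL,max)) = √(2 × 3796 / (0.909 × 12.8 × 1.64))
V_stall = √397.9 = 19.9 m/s

V_stall = 19.9 m/s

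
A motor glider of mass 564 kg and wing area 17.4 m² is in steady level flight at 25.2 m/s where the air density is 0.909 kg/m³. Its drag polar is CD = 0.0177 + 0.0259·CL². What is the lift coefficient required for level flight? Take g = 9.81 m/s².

Level flight ⇒ L = W = m·g = 564 × 9.81 = 5532.8 N.
Dynamic pressure q = 0.5 × 0.909 × 25.2² = 288.6 Pa.
CL = 2W/(ρv²S) = 2×5532.8/(0.909×25.2²×17.4) = 1.102.

CL = 1.1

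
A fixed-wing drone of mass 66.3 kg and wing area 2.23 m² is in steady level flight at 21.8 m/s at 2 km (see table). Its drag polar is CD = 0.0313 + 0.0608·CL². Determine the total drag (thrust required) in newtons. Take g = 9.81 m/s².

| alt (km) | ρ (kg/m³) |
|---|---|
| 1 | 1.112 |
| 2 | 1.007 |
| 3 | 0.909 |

D = 64.9 N

At 2 km, from the table: ρ = 1.007 kg/m³.
Level flight ⇒ L = W = m·g = 66.3 × 9.81 = 650.4 N.
Dynamic pressure q = 0.5 × 1.007 × 21.8² = 239.3 Pa.
Required CL = L/(qS) = 650.4/(239.3·2.23) = 1.219.
CD = 0.0313 + 0.0608 × 1.219² = 0.1216.
D = q·S·CD = 239.3 × 2.23 × 0.1216 = 64.9 N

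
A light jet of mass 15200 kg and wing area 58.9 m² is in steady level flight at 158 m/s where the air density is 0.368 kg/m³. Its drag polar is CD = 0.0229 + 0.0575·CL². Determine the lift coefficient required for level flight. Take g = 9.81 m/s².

Level flight ⇒ L = W = m·g = 15200 × 9.81 = 1.4911×10^5 N.
Dynamic pressure q = 0.5 × 0.368 × 158² = 4593 Pa.
CL = 2W/(ρv²S) = 2×1.4911×10^5/(0.368×158²×58.9) = 0.5511.

CL = 0.551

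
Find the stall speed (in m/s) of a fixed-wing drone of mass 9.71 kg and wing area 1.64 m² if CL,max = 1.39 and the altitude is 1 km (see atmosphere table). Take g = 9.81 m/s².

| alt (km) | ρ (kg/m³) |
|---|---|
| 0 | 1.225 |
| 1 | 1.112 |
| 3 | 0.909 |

At 1 km, from the table: ρ = 1.112 kg/m³.
Weight W = mg = 9.71 × 9.81 = 95.26 N.
V_stall = √(2W/(ρ·S·CL,max)) = √(2 × 95.26 / (1.112 × 1.64 × 1.39))
V_stall = √75.15 = 8.67 m/s

V_stall = 8.67 m/s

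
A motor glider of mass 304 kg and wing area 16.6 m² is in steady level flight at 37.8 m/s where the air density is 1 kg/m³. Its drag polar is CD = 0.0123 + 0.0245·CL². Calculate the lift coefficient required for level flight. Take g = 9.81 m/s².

Level flight ⇒ L = W = m·g = 304 × 9.81 = 2982.2 N.
q = ½ρv² = ½ × 1 × 37.8² = 714.4 Pa.
Required CL = L/(qS) = 2982.2/(714.4·16.6) = 0.2515.

CL = 0.251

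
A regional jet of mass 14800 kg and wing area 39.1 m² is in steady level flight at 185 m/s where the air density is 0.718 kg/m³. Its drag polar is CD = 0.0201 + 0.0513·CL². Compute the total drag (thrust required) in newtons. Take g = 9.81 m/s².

Weight W = mg = 14800 × 9.81 = 1.4519×10^5 N; in level flight L = W.
Dynamic pressure q = 0.5 × 0.718 × 185² = 12290 Pa.
CL = 2W/(ρv²S) = 2×1.4519×10^5/(0.718×185²×39.1) = 0.3022.
CD = 0.0201 + 0.0513 × 0.3022² = 0.02479.
D = q·S·CD = 12290 × 39.1 × 0.02479 = 11910 N

D = 11900 N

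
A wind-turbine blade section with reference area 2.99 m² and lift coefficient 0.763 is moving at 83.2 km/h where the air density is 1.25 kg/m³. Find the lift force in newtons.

Convert speed: v = 83.2 km/h ÷ 3.6 = 23.11 m/s.
Dynamic pressure q = ½ρv² = ½ × 1.25 × 23.11² = 333.8 Pa.
L = q·S·CL = 333.8 × 2.99 × 0.763 = 762 N

L = 762 N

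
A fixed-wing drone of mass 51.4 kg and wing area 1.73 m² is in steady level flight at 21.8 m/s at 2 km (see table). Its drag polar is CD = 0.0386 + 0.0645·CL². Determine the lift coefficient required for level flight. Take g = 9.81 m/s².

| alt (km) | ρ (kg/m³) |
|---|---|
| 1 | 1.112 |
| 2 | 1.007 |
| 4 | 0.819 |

At 2 km, from the table: ρ = 1.007 kg/m³.
In steady level flight, lift balances weight: W = mg = 51.4 × 9.81 = 504.23 N.
Dynamic pressure q = 0.5 × 1.007 × 21.8² = 239.3 Pa.
CL = W/(q·S) = 504.23 / (239.3 × 1.73) = 1.218.

CL = 1.22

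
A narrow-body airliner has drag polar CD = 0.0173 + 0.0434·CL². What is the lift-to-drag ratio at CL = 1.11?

L/D = 15.7

CD = 0.0173 + 0.0434 × 1.11² = 0.07077
L/D = CL/CD = 1.11 / 0.07077 = 15.7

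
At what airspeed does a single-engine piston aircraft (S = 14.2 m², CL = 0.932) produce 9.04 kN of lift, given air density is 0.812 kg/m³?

v = 41 m/s

L = ½ρv²S·CL ⇒ v = √(2L/(ρ·S·CL))
v = √(2 × 9040 / (0.812 × 14.2 × 0.932)) = √1682 = 41 m/s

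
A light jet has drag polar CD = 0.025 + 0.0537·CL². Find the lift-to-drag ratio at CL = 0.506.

L/D = 13.1

CD = 0.025 + 0.0537 × 0.506² = 0.03875
L/D = CL/CD = 0.506 / 0.03875 = 13.1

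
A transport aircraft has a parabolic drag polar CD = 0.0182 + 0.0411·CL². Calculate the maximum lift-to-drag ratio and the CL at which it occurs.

For CD = CD0 + K·CL², (L/D)max occurs at CL* = √(CD0/K) and equals 1/(2√(K·CD0)).
(L/D)max = 1/(2√(0.0411 × 0.0182)) = 1/(2 × 0.02735) = 18.3
CL* = √(0.0182/0.0411) = 0.665

(L/D)max = 18.3, at CL = 0.665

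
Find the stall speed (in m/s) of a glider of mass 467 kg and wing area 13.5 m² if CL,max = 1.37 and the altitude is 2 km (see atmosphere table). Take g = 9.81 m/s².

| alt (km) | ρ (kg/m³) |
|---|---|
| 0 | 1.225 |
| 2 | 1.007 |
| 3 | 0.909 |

V_stall = 22.2 m/s

At 2 km, from the table: ρ = 1.007 kg/m³.
At stall, lift equals weight: L = W = m·g = 467 × 9.81 = 4581 N.
From L = ½ρV²S·CL,max = W: V_stall = √(2W/(ρSCL,max)) = √(2·4581/(1.007·13.5·1.37))
V_stall = √492 = 22.2 m/s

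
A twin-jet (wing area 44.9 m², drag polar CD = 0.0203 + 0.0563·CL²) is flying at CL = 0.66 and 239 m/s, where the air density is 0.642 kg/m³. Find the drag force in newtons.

D = 36900 N

CD = 0.0203 + 0.0563 × 0.66² = 0.04482
D = ½ρv²S·CD = ½ × 0.642 × 239² × 44.9 × 0.04482 = 36900 N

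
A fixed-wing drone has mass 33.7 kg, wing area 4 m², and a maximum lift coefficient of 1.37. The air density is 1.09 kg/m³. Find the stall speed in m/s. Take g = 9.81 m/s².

Stall occurs when L = W at CL,max. W = mg = 33.7 × 9.81 = 330.6 N.
V_stall = √(2W/(ρ·S·CL,max)) = √(2 × 330.6 / (1.09 × 4 × 1.37))
V_stall = √110.7 = 10.5 m/s

V_stall = 10.5 m/s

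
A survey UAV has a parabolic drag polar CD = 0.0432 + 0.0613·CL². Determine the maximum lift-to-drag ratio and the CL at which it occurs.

(L/D)max = 9.72, at CL = 0.839

For CD = CD0 + K·CL², (L/D)max occurs at CL* = √(CD0/K) and equals 1/(2√(K·CD0)).
(L/D)max = 1/(2√(0.0613 × 0.0432)) = 1/(2 × 0.05146) = 9.72
CL* = √(0.0432/0.0613) = 0.839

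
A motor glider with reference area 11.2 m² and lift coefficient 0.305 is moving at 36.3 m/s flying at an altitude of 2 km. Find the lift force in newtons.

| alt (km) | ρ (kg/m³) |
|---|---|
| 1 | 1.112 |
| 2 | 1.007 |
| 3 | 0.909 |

At 2 km, from the table: ρ = 1.007 kg/m³.
Dynamic pressure q = ½ρv² = ½ × 1.007 × 36.3² = 663.5 Pa.
L = q·S·CL = 663.5 × 11.2 × 0.305 = 2270 N

L = 2270 N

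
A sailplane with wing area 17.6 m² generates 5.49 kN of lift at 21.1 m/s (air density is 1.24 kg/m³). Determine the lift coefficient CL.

From L = ½ρv²S·CL, rearranging gives CL = 2L/(ρv²S).
CL = 2 × 5490 / (1.24 × 21.1² × 17.6) = 1.13

CL = 1.13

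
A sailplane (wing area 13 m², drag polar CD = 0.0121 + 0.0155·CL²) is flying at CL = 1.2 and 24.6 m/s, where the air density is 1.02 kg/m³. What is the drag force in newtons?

D = 138 N

CD = 0.0121 + 0.0155 × 1.2² = 0.03442
D = ½ρv²S·CD = ½ × 1.02 × 24.6² × 13 × 0.03442 = 138 N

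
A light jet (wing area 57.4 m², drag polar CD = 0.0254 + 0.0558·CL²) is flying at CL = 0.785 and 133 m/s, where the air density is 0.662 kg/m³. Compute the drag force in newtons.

D = 20100 N

CD = 0.0254 + 0.0558 × 0.785² = 0.05979
D = ½ρv²S·CD = ½ × 0.662 × 133² × 57.4 × 0.05979 = 20100 N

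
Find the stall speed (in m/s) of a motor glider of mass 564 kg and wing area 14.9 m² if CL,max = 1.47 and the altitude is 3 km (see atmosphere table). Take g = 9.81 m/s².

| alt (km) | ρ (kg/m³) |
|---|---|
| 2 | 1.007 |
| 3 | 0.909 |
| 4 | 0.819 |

At 3 km, from the table: ρ = 0.909 kg/m³.
Stall occurs when L = W at CL,max. W = mg = 564 × 9.81 = 5533 N.
From L = ½ρV²S·CL,max = W: V_stall = √(2W/(ρSCL,max)) = √(2·5533/(0.909·14.9·1.47))
V_stall = √555.8 = 23.6 m/s

V_stall = 23.6 m/s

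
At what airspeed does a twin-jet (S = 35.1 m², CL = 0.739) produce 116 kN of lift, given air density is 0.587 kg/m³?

v = 123 m/s

L = ½ρv²S·CL ⇒ v = √(2L/(ρ·S·CL))
v = √(2 × 1.16×10^5 / (0.587 × 35.1 × 0.739)) = √15240 = 123 m/s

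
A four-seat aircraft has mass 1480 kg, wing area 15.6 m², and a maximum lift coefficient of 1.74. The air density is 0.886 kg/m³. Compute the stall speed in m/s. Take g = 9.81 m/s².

Stall occurs when L = W at CL,max. W = mg = 1480 × 9.81 = 14520 N.
From L = ½ρV²S·CL,max = W: V_stall = √(2W/(ρSCL,max)) = √(2·14520/(0.886·15.6·1.74))
V_stall = √1207 = 34.7 m/s

V_stall = 34.7 m/s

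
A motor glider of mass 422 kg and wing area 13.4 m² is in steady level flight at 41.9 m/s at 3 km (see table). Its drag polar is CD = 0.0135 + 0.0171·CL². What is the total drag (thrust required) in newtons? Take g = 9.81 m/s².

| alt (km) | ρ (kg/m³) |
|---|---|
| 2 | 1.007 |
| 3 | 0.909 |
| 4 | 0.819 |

At 3 km, from the table: ρ = 0.909 kg/m³.
Weight W = mg = 422 × 9.81 = 4139.8 N; in level flight L = W.
Dynamic pressure q = 0.5 × 0.909 × 41.9² = 797.9 Pa.
CL = 2W/(ρv²S) = 2×4139.8/(0.909×41.9²×13.4) = 0.3872.
CD = 0.0135 + 0.0171 × 0.3872² = 0.01606.
D = q·S·CD = 797.9 × 13.4 × 0.01606 = 171.8 N

D = 172 N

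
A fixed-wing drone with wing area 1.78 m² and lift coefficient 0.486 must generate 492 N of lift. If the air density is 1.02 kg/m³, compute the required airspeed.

L = ½ρv²S·CL ⇒ v = √(2L/(ρ·S·CL))
v = √(2 × 492 / (1.02 × 1.78 × 0.486)) = √1115 = 33.4 m/s

v = 33.4 m/s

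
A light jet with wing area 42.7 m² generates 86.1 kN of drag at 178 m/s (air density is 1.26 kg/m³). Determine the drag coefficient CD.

CD = 0.101

From D = ½ρv²S·CD, rearranging gives CD = 2D/(ρv²S).
CD = 2 × 86100 / (1.26 × 178² × 42.7) = 0.101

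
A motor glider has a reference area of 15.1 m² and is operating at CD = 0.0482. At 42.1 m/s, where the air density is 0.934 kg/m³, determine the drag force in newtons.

Dynamic pressure q = ½ρv² = ½ × 0.934 × 42.1² = 827.7 Pa.
D = q·S·CD = 827.7 × 15.1 × 0.0482 = 602 N

D = 602 N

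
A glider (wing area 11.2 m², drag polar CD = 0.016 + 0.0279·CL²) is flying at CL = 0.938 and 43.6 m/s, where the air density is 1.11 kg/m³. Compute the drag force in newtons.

D = 479 N

CD = 0.016 + 0.0279 × 0.938² = 0.04055
D = ½ρv²S·CD = ½ × 1.11 × 43.6² × 11.2 × 0.04055 = 479 N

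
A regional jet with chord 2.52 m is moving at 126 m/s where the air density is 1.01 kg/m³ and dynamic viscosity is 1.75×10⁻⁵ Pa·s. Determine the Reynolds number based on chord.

Re = ρ·v·c/μ = 1.01 × 126 × 2.52 / (1.75×10⁻⁵) = 1.83×10^7

Re = 1.83×10^7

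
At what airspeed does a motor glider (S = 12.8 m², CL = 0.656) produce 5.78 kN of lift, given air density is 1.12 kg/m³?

L = ½ρv²S·CL ⇒ v = √(2L/(ρ·S·CL))
v = √(2 × 5780 / (1.12 × 12.8 × 0.656)) = √1229 = 35.1 m/s

v = 35.1 m/s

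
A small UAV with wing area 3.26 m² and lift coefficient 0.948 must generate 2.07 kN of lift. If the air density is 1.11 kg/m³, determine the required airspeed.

L = ½ρv²S·CL ⇒ v = √(2L/(ρ·S·CL))
v = √(2 × 2070 / (1.11 × 3.26 × 0.948)) = √1207 = 34.7 m/s

v = 34.7 m/s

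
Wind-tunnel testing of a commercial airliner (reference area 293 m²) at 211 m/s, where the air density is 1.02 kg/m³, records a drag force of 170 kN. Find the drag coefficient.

CD = 0.0256

From D = ½ρv²S·CD, rearranging gives CD = 2D/(ρv²S).
CD = 2 × 1.7×10^5 / (1.02 × 211² × 293) = 0.0256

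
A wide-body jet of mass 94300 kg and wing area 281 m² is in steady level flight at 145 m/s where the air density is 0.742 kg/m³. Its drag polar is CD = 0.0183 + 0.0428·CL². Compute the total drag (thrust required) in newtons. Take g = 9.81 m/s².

Level flight ⇒ L = W = m·g = 94300 × 9.81 = 9.2508×10^5 N.
q = ½ρv² = ½ × 0.742 × 145² = 7800 Pa.
CL = 2W/(ρv²S) = 2×9.2508×10^5/(0.742×145²×281) = 0.4221.
CD = 0.0183 + 0.0428 × 0.4221² = 0.02592.
D = q·S·CD = 7800 × 281 × 0.02592 = 56820 N

D = 56800 N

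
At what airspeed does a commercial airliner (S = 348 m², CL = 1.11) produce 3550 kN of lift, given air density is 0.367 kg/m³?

L = ½ρv²S·CL ⇒ v = √(2L/(ρ·S·CL))
v = √(2 × 3.55×10^6 / (0.367 × 348 × 1.11)) = √50080 = 224 m/s

v = 224 m/s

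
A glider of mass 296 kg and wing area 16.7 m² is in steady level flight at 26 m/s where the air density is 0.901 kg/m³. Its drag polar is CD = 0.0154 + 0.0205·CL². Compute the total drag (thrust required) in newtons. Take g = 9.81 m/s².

In steady level flight, lift balances weight: W = mg = 296 × 9.81 = 2903.8 N.
q = ½ρv² = ½ × 0.901 × 26² = 304.5 Pa.
CL = 2W/(ρv²S) = 2×2903.8/(0.901×26²×16.7) = 0.571.
CD = 0.0154 + 0.0205 × 0.571² = 0.02208.
D = q·S·CD = 304.5 × 16.7 × 0.02208 = 112.3 N

D = 112 N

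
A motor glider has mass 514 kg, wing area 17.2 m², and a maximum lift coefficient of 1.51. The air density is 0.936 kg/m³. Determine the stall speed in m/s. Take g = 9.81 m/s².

V_stall = 20.4 m/s

At stall, lift equals weight: L = W = m·g = 514 × 9.81 = 5042 N.
V_stall = √(2W/(ρ·S·CL,max)) = √(2 × 5042 / (0.936 × 17.2 × 1.51))
V_stall = √414.8 = 20.4 m/s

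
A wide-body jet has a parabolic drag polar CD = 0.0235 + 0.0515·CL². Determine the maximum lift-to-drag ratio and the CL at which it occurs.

For CD = CD0 + K·CL², (L/D)max occurs at CL* = √(CD0/K) and equals 1/(2√(K·CD0)).
(L/D)max = 1/(2√(0.0515 × 0.0235)) = 1/(2 × 0.03479) = 14.4
CL* = √(0.0235/0.0515) = 0.676

(L/D)max = 14.4, at CL = 0.676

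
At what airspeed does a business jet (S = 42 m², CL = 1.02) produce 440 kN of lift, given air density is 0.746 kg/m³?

v = 166 m/s

L = ½ρv²S·CL ⇒ v = √(2L/(ρ·S·CL))
v = √(2 × 4.4×10^5 / (0.746 × 42 × 1.02)) = √27540 = 166 m/s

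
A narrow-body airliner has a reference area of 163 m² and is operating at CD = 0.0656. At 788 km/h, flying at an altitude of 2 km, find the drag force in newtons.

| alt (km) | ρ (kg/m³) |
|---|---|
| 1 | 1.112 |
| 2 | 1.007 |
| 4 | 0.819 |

At 2 km, from the table: ρ = 1.007 kg/m³.
Convert speed: v = 788 km/h ÷ 3.6 = 218.9 m/s.
D = ½ρv²S·CD = ½ × 1.007 × 218.9² × 163 × 0.0656 = 2.58×10^5 N ≈ 258 kN

D = 2.58×10^5 N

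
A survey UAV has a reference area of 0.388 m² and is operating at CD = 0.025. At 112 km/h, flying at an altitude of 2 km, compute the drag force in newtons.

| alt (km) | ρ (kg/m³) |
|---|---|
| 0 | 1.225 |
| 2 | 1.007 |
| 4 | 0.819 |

D = 4.73 N

At 2 km, from the table: ρ = 1.007 kg/m³.
Convert speed: v = 112 km/h ÷ 3.6 = 31.11 m/s.
D = ½ρv²S·CD = ½ × 1.007 × 31.11² × 0.388 × 0.025 = 4.73 N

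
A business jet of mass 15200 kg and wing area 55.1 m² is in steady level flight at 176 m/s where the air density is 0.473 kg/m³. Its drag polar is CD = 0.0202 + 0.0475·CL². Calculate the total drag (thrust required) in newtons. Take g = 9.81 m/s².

Weight W = mg = 15200 × 9.81 = 1.4911×10^5 N; in level flight L = W.
Dynamic pressure q = 0.5 × 0.473 × 176² = 7326 Pa.
CL = W/(q·S) = 1.4911×10^5 / (7326 × 55.1) = 0.3694.
CD = 0.0202 + 0.0475 × 0.3694² = 0.02668.
D = q·S·CD = 7326 × 55.1 × 0.02668 = 10770 N

D = 10800 N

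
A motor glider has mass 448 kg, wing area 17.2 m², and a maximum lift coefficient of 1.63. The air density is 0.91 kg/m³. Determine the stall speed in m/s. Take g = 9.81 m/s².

V_stall = 18.6 m/s

At stall, lift equals weight: L = W = m·g = 448 × 9.81 = 4395 N.
From L = ½ρV²S·CL,max = W: V_stall = √(2W/(ρSCL,max)) = √(2·4395/(0.91·17.2·1.63))
V_stall = √344.5 = 18.6 m/s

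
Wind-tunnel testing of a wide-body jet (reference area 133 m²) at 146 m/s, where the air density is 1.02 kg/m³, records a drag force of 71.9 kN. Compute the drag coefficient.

From D = ½ρv²S·CD, rearranging gives CD = 2D/(ρv²S).
CD = 2 × 71900 / (1.02 × 146² × 133) = 0.0497

CD = 0.0497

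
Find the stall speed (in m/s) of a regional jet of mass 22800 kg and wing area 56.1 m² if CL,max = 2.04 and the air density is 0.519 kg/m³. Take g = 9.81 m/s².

Stall occurs when L = W at CL,max. W = mg = 22800 × 9.81 = 2.237×10^5 N.
V_stall = √(2W/(ρ·S·CL,max)) = √(2 × 2.237×10^5 / (0.519 × 56.1 × 2.04))
V_stall = √7531 = 86.8 m/s

V_stall = 86.8 m/s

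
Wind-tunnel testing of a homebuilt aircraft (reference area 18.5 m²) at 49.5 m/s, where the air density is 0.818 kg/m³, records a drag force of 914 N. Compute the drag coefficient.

From D = ½ρv²S·CD, rearranging gives CD = 2D/(ρv²S).
CD = 2 × 914 / (0.818 × 49.5² × 18.5) = 0.0493

CD = 0.0493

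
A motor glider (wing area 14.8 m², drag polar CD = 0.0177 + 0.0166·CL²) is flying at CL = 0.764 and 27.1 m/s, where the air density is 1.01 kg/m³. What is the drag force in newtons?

D = 150 N

CD = 0.0177 + 0.0166 × 0.764² = 0.02739
D = ½ρv²S·CD = ½ × 1.01 × 27.1² × 14.8 × 0.02739 = 150 N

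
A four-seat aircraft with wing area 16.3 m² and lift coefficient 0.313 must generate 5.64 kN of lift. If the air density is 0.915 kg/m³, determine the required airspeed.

v = 49.2 m/s

L = ½ρv²S·CL ⇒ v = √(2L/(ρ·S·CL))
v = √(2 × 5640 / (0.915 × 16.3 × 0.313)) = √2416 = 49.2 m/s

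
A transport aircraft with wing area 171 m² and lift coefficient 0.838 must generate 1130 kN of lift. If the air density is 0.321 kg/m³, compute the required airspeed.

L = ½ρv²S·CL ⇒ v = √(2L/(ρ·S·CL))
v = √(2 × 1.13×10^6 / (0.321 × 171 × 0.838)) = √49130 = 222 m/s

v = 222 m/s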